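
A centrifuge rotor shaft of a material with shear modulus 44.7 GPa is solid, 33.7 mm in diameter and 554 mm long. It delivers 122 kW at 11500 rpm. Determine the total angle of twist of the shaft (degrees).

ω = 2π·11500/60 = 1204 rad/s, so T = P/ω = 122×10³ / 1204 = 101.3 N·m.
J = πd⁴/32 = π(0.0337)⁴/32 = 1.266×10^-7 m⁴.
θ = T·L/(G·J) = 101.3 × 0.554 / (44.7×10⁹ × 1.266×10^-7) = 9.916×10^-3 rad.

0.568°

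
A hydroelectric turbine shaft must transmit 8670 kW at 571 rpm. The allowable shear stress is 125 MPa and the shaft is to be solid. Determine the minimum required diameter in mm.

ω = 2π·571/60 = 59.79 rad/s, so T = P/ω = 8670×10³ / 59.79 = 145000 N·m.
For a solid shaft τ_max = 16T/(πd³), so d = (16T/(π τ_allow))^(1/3) = (16·145000/(π·1.25×10^8))^(1/3) = 0.1808 m.

181 mm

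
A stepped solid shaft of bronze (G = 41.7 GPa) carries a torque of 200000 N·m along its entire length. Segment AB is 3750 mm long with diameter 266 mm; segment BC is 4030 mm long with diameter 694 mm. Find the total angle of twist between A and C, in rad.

0.0374 rad

J_AB = π(0.266)⁴/32 = 4.92×10^-4 m⁴; J_BC = π(0.694)⁴/32 = 0.0228 m⁴.
θ = (T/G)·Σ L_i/J_i = (200000/41.7×10⁹)·(3.75/4.92×10^-4 + 4.03/0.0228) = 0.03744 rad.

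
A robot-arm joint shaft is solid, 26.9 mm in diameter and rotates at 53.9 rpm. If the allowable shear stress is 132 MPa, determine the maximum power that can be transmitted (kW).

2.85 kW

J = πd⁴/32 = π(0.0269)⁴/32 = 5.141×10^-8 m⁴.
T_max = τ_allow·J/r = 1.32×10^8 × 5.141×10^-8 / 0.0135 = 504.5 N·m.
ω = 2π·53.9/60 = 5.644 rad/s, so P_max = T_max·ω = 2848 W.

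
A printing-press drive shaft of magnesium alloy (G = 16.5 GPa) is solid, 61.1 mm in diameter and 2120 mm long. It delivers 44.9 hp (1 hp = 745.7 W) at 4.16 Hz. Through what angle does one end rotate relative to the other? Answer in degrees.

6.89°

ω = 2π·4.16 = 26.14 rad/s, so T = P/ω = 44.9×745.7 / 26.14 = 1281 N·m.
J = πd⁴/32 = π(0.0611)⁴/32 = 1.368×10^-6 m⁴.
θ = T·L/(G·J) = 1281 × 2.12 / (16.5×10⁹ × 1.368×10^-6) = 0.1203 rad.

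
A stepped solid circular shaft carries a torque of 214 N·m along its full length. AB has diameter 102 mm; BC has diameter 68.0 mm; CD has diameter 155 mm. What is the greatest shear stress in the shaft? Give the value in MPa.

3.47 MPa

Under the same torque, τ_max = 16T/(πd³) is largest where d is smallest — segment BC (d = 68.0 mm).
τ_max = 16·214.0/(π·(0.0680)³) = 3.466×10^6 Pa.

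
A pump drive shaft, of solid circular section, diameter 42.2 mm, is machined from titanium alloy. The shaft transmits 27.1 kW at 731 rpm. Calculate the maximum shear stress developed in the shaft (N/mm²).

ω = 2π·731/60 = 76.55 rad/s, so T = P/ω = 27.1×10³ / 76.55 = 354.0 N·m.
J = πd⁴/32 = π(0.0422)⁴/32 = 3.114×10^-7 m⁴.
τ_max = T·r/J = 354.0 × 0.0211 / 3.114×10^-7 = 2.399×10^7 Pa.

24.0 N/mm²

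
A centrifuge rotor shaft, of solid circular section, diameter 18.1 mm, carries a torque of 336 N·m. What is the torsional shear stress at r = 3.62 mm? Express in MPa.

J = πd⁴/32 = π(0.0181)⁴/32 = 1.054×10^-8 m⁴.
Shear stress varies linearly with radius: τ = T·r/J = 336.0 × 0.00362 / 1.054×10^-8 = 1.154×10^8 Pa.

115 MPa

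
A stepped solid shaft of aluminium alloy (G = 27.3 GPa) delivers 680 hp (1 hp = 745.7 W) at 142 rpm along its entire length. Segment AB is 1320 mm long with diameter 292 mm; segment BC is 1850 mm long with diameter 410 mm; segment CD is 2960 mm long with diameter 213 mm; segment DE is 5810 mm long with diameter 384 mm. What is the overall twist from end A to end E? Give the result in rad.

ω = 2π·142/60 = 14.87 rad/s, so T = P/ω = 680×745.7 / 14.87 = 34100 N·m.
J_AB = π(0.292)⁴/32 = 7.14×10^-4 m⁴; J_BC = π(0.410)⁴/32 = 2.77×10^-3 m⁴; J_CD = π(0.213)⁴/32 = 2.02×10^-4 m⁴; J_DE = π(0.384)⁴/32 = 2.13×10^-3 m⁴.
θ = (T/G)·Σ L_i/J_i = (34100/27.3×10⁹)·(1.32/7.14×10^-4 + 1.85/2.77×10^-3 + 2.96/2.02×10^-4 + 5.81/2.13×10^-3) = 0.02484 rad.

0.0248 rad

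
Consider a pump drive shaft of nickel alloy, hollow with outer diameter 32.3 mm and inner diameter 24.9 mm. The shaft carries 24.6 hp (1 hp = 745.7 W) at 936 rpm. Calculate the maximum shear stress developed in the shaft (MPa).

ω = 2π·936/60 = 98.02 rad/s, so T = P/ω = 24.6×745.7 / 98.02 = 187.2 N·m.
J = π(d_o⁴ − d_i⁴)/32 = π(0.0323⁴ − 0.0249⁴)/32 = 6.912×10^-8 m⁴.
τ_max = T·r/J = 187.2 × 0.0161 / 6.912×10^-8 = 4.373×10^7 Pa.

43.7 MPa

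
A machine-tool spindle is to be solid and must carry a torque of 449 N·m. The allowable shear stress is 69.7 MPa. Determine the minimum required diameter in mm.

32.0 mm

For a solid shaft τ_max = 16T/(πd³), so d = (16T/(π τ_allow))^(1/3) = (16·449.0/(π·6.97×10^7))^(1/3) = 0.03201 m.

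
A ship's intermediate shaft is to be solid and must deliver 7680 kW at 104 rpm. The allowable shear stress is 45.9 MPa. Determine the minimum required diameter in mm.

ω = 2π·104/60 = 10.89 rad/s, so T = P/ω = 7680×10³ / 10.89 = 705200 N·m.
For a solid shaft τ_max = 16T/(πd³), so d = (16T/(π τ_allow))^(1/3) = (16·705200/(π·4.59×10^7))^(1/3) = 0.4277 m.

428 mm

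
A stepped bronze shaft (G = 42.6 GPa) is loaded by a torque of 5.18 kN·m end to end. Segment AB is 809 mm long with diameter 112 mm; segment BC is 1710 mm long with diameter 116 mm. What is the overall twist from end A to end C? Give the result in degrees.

J_AB = π(0.112)⁴/32 = 1.54×10^-5 m⁴; J_BC = π(0.116)⁴/32 = 1.78×10^-5 m⁴.
θ = (T/G)·Σ L_i/J_i = (5180/42.6×10⁹)·(0.809/1.54×10^-5 + 1.71/1.78×10^-5) = 0.01807 rad.

1.04°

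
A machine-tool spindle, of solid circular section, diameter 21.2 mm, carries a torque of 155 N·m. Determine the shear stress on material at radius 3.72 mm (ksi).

J = πd⁴/32 = π(0.0212)⁴/32 = 1.983×10^-8 m⁴.
Shear stress varies linearly with radius: τ = T·r/J = 155.0 × 0.00372 / 1.983×10^-8 = 2.908×10^7 Pa.

4.22 ksi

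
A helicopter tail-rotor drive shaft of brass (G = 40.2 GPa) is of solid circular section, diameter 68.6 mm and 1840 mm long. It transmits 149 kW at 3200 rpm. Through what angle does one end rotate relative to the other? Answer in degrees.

ω = 2π·3200/60 = 335.1 rad/s, so T = P/ω = 149×10³ / 335.1 = 444.6 N·m.
J = πd⁴/32 = π(0.0686)⁴/32 = 2.174×10^-6 m⁴.
θ = T·L/(G·J) = 444.6 × 1.84 / (40.2×10⁹ × 2.174×10^-6) = 9.361×10^-3 rad.

0.536°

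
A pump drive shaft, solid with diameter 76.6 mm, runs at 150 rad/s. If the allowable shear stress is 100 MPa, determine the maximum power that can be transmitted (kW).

1320 kW

J = πd⁴/32 = π(0.0766)⁴/32 = 3.380×10^-6 m⁴.
T_max = τ_allow·J/r = 1.00×10^8 × 3.380×10^-6 / 0.0383 = 8825 N·m.
ω = 150 rad/s, so P_max = T_max·ω = 1.324×10^6 W.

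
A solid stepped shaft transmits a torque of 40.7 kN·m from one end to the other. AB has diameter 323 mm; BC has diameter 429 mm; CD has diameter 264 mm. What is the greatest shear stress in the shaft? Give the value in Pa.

1.13e7 Pa

Under the same torque, τ_max = 16T/(πd³) is largest where d is smallest — segment CD (d = 264 mm).
τ_max = 16·40700/(π·(0.264)³) = 1.127×10^7 Pa.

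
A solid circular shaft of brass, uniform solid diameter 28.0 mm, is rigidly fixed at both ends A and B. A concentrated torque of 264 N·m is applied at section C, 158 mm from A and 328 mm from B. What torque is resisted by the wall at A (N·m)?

With uniform GJ and both ends fixed, compatibility θ_AC = θ_CB gives T_A·a = T_B·b, together with T_A + T_B = T₀.
T_A = T₀·b/(a+b) = 264.0·328/486.0 = 178.2 N·m; T_B = 85.83 N·m.

178 N·m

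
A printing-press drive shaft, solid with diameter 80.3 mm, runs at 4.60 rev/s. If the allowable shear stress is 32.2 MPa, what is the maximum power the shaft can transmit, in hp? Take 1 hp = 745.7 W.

J = πd⁴/32 = π(0.0803)⁴/32 = 4.082×10^-6 m⁴.
T_max = τ_allow·J/r = 3.22×10^7 × 4.082×10^-6 / 0.0401 = 3274 N·m.
ω = 2π·4.60 = 28.90 rad/s, so P_max = T_max·ω = 9.462×10^4 W.

127 hp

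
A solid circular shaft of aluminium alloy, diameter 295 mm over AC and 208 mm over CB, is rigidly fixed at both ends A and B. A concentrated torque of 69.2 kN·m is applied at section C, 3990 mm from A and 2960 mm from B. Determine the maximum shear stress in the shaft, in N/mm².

10.3 N/mm²

Compatibility: T_A·a/J_AC = T_B·b/J_CB with T_A + T_B = T₀.
J_AC = 7.44×10^-4 m⁴, J_CB = 1.84×10^-4 m⁴, so T_A = T₀·(J_AC/a)/((J_AC/a)+(J_CB/b)) = 51910 N·m, T_B = 17290 N·m.
τ in each portion: τ_AC = 1.03×10^7 Pa, τ_CB = 9.79×10^6 Pa; maximum is in AC.
τ_max = T_AC·r/J = 51910·0.147/7.44×10^-4 = 1.030×10^7 Pa.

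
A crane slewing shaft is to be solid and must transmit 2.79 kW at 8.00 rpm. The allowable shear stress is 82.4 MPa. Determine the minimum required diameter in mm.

ω = 2π·8.00/60 = 0.8378 rad/s, so T = P/ω = 2.79×10³ / 0.8378 = 3330 N·m.
For a solid shaft τ_max = 16T/(πd³), so d = (16T/(π τ_allow))^(1/3) = (16·3330/(π·8.24×10^7))^(1/3) = 0.05904 m.

59.0 mm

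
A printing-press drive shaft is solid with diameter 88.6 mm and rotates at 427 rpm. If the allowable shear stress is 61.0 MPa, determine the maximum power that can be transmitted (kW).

J = πd⁴/32 = π(0.0886)⁴/32 = 6.050×10^-6 m⁴.
T_max = τ_allow·J/r = 6.10×10^7 × 6.050×10^-6 / 0.0443 = 8330 N·m.
ω = 2π·427/60 = 44.72 rad/s, so P_max = T_max·ω = 3.725×10^5 W.

372 kW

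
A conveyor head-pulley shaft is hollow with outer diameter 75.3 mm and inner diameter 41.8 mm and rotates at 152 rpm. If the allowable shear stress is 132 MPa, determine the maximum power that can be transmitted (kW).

159 kW

J = π(d_o⁴ − d_i⁴)/32 = π(0.0753⁴ − 0.0418⁴)/32 = 2.857×10^-6 m⁴.
T_max = τ_allow·J/r = 1.32×10^8 × 2.857×10^-6 / 0.0376 = 10020 N·m.
ω = 2π·152/60 = 15.92 rad/s, so P_max = T_max·ω = 1.594×10^5 W.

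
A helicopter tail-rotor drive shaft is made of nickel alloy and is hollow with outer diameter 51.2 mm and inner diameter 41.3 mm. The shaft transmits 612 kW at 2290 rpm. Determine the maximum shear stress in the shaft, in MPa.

ω = 2π·2290/60 = 239.8 rad/s, so T = P/ω = 612×10³ / 239.8 = 2552 N·m.
J = π(d_o⁴ − d_i⁴)/32 = π(0.0512⁴ − 0.0413⁴)/32 = 3.890×10^-7 m⁴.
τ_max = T·r/J = 2552 × 0.0256 / 3.890×10^-7 = 1.679×10^8 Pa.

168 MPa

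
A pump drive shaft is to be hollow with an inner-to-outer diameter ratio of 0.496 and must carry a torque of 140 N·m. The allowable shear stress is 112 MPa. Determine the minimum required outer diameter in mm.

18.9 mm

For a hollow shaft with d_i/d_o = 0.496: τ_max = 16T/(π d_o³ (1−k⁴)), so d_o = [16T/(π τ_allow (1−k⁴))]^(1/3) = [16·140.0/(π·1.12×10^8·0.9395)]^(1/3) = 0.01892 m.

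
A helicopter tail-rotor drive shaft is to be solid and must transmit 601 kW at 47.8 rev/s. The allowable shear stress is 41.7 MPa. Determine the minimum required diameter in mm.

62.5 mm

ω = 2π·47.8 = 300.3 rad/s, so T = P/ω = 601×10³ / 300.3 = 2001 N·m.
For a solid shaft τ_max = 16T/(πd³), so d = (16T/(π τ_allow))^(1/3) = (16·2001/(π·4.17×10^7))^(1/3) = 0.06252 m.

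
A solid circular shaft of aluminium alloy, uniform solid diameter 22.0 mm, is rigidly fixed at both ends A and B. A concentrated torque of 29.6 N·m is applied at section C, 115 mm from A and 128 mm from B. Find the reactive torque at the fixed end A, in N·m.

15.6 N·m

With uniform GJ and both ends fixed, compatibility θ_AC = θ_CB gives T_A·a = T_B·b, together with T_A + T_B = T₀.
T_A = T₀·b/(a+b) = 29.60·128/243.0 = 15.59 N·m; T_B = 14.01 N·m.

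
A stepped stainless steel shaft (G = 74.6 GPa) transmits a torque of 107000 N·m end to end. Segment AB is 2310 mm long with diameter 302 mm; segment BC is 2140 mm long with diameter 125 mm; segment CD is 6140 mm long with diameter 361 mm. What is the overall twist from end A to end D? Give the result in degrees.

7.87°

J_AB = π(0.302)⁴/32 = 8.17×10^-4 m⁴; J_BC = π(0.125)⁴/32 = 2.40×10^-5 m⁴; J_CD = π(0.361)⁴/32 = 1.67×10^-3 m⁴.
θ = (T/G)·Σ L_i/J_i = (107000/74.6×10⁹)·(2.31/8.17×10^-4 + 2.14/2.40×10^-5 + 6.14/1.67×10^-3) = 0.1374 rad.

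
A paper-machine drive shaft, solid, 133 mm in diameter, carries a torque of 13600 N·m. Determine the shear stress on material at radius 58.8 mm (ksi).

3.78 ksi

J = πd⁴/32 = π(0.133)⁴/32 = 3.072×10^-5 m⁴.
Shear stress varies linearly with radius: τ = T·r/J = 13600 × 0.0588 / 3.072×10^-5 = 2.603×10^7 Pa.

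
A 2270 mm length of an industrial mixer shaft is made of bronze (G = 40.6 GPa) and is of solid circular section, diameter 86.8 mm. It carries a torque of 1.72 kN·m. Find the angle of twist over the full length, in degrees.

0.989°

J = πd⁴/32 = π(0.0868)⁴/32 = 5.573×10^-6 m⁴.
θ = T·L/(G·J) = 1720 × 2.27 / (40.6×10⁹ × 5.573×10^-6) = 0.01726 rad.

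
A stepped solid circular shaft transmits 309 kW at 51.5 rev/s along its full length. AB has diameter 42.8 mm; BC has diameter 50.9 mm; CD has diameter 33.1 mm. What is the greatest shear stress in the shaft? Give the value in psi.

19500 psi

ω = 2π·51.5 = 323.6 rad/s, so T = P/ω = 309×10³ / 323.6 = 954.9 N·m.
Under the same torque, τ_max = 16T/(πd³) is largest where d is smallest — segment CD (d = 33.1 mm).
τ_max = 16·954.9/(π·(0.0331)³) = 1.341×10^8 Pa.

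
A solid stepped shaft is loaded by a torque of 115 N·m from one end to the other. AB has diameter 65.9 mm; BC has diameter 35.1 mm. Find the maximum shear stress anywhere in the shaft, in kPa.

13500 kPa

Under the same torque, τ_max = 16T/(πd³) is largest where d is smallest — segment BC (d = 35.1 mm).
τ_max = 16·115.0/(π·(0.0351)³) = 1.354×10^7 Pa.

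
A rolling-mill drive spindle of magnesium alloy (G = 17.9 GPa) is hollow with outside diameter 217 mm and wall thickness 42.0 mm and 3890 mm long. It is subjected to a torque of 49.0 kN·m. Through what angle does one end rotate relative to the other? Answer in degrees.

J = π(d_o⁴ − d_i⁴)/32 = π(0.217⁴ − 0.133⁴)/32 = 1.870×10^-4 m⁴.
θ = T·L/(G·J) = 49000 × 3.89 / (17.9×10⁹ × 1.870×10^-4) = 0.05695 rad.

3.26°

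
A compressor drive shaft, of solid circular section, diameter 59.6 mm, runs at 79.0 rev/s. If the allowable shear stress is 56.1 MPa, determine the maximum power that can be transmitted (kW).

J = πd⁴/32 = π(0.0596)⁴/32 = 1.239×10^-6 m⁴.
T_max = τ_allow·J/r = 5.61×10^7 × 1.239×10^-6 / 0.0298 = 2332 N·m.
ω = 2π·79.0 = 496.4 rad/s, so P_max = T_max·ω = 1.158×10^6 W.

1160 kW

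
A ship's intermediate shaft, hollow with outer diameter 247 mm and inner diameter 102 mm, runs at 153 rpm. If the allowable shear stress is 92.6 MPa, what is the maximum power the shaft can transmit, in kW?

J = π(d_o⁴ − d_i⁴)/32 = π(0.247⁴ − 0.102⁴)/32 = 3.548×10^-4 m⁴.
T_max = τ_allow·J/r = 9.26×10^7 × 3.548×10^-4 / 0.123 = 266000 N·m.
ω = 2π·153/60 = 16.02 rad/s, so P_max = T_max·ω = 4.262×10^6 W.

4260 kW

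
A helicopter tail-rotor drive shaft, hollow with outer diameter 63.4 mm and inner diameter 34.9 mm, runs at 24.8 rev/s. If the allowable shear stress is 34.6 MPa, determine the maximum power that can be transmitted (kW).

245 kW

J = π(d_o⁴ − d_i⁴)/32 = π(0.0634⁴ − 0.0349⁴)/32 = 1.441×10^-6 m⁴.
T_max = τ_allow·J/r = 3.46×10^7 × 1.441×10^-6 / 0.0317 = 1572 N·m.
ω = 2π·24.8 = 155.8 rad/s, so P_max = T_max·ω = 2.450×10^5 W.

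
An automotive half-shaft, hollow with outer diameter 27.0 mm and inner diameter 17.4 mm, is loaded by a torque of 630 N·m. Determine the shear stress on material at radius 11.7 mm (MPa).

171 MPa

J = π(d_o⁴ − d_i⁴)/32 = π(0.0270⁴ − 0.0174⁴)/32 = 4.318×10^-8 m⁴.
Shear stress varies linearly with radius: τ = T·r/J = 630.0 × 0.0117 / 4.318×10^-8 = 1.707×10^8 Pa.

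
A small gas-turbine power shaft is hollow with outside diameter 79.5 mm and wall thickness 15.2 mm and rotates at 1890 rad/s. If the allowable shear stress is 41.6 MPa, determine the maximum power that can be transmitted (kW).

6630 kW

J = π(d_o⁴ − d_i⁴)/32 = π(0.0795⁴ − 0.0491⁴)/32 = 3.351×10^-6 m⁴.
T_max = τ_allow·J/r = 4.16×10^7 × 3.351×10^-6 / 0.0398 = 3507 N·m.
ω = 1890 rad/s, so P_max = T_max·ω = 6.628×10^6 W.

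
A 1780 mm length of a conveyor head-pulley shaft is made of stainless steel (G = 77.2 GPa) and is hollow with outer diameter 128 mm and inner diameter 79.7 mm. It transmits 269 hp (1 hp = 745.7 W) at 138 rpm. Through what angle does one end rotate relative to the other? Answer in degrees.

0.819°

ω = 2π·138/60 = 14.45 rad/s, so T = P/ω = 269×745.7 / 14.45 = 13880 N·m.
J = π(d_o⁴ − d_i⁴)/32 = π(0.128⁴ − 0.0797⁴)/32 = 2.239×10^-5 m⁴.
θ = T·L/(G·J) = 13880 × 1.78 / (77.2×10⁹ × 2.239×10^-5) = 0.01429 rad.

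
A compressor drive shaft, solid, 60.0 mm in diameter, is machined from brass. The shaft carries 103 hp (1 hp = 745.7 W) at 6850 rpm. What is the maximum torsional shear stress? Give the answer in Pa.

2.52e6 Pa

ω = 2π·6850/60 = 717.3 rad/s, so T = P/ω = 103×745.7 / 717.3 = 107.1 N·m.
J = πd⁴/32 = π(0.0600)⁴/32 = 1.272×10^-6 m⁴.
τ_max = T·r/J = 107.1 × 0.0300 / 1.272×10^-6 = 2.525×10^6 Pa.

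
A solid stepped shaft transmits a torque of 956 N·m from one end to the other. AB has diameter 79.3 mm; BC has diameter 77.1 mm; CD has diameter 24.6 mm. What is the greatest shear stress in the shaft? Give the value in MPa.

Under the same torque, τ_max = 16T/(πd³) is largest where d is smallest — segment CD (d = 24.6 mm).
τ_max = 16·956.0/(π·(0.0246)³) = 3.271×10^8 Pa.

327 MPa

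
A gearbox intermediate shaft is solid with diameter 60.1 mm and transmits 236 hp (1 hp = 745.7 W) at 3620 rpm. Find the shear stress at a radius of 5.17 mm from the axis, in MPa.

1.87 MPa

ω = 2π·3620/60 = 379.1 rad/s, so T = P/ω = 236×745.7 / 379.1 = 464.2 N·m.
J = πd⁴/32 = π(0.0601)⁴/32 = 1.281×10^-6 m⁴.
Shear stress varies linearly with radius: τ = T·r/J = 464.2 × 0.00517 / 1.281×10^-6 = 1.874×10^6 Pa.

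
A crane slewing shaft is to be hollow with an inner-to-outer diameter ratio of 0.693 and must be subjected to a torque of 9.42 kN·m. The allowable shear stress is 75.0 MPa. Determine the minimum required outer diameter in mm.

94.0 mm

For a hollow shaft with d_i/d_o = 0.693: τ_max = 16T/(π d_o³ (1−k⁴)), so d_o = [16T/(π τ_allow (1−k⁴))]^(1/3) = [16·9420/(π·7.50×10^7·0.7694)]^(1/3) = 0.09403 m.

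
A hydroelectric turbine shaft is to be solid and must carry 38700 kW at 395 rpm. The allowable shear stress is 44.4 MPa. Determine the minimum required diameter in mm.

475 mm

ω = 2π·395/60 = 41.36 rad/s, so T = P/ω = 38700×10³ / 41.36 = 935600 N·m.
For a solid shaft τ_max = 16T/(πd³), so d = (16T/(π τ_allow))^(1/3) = (16·935600/(π·4.44×10^7))^(1/3) = 0.4752 m.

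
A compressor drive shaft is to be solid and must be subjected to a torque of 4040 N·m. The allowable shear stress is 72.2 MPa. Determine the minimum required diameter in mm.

65.8 mm

For a solid shaft τ_max = 16T/(πd³), so d = (16T/(π τ_allow))^(1/3) = (16·4040/(π·7.22×10^7))^(1/3) = 0.06581 m.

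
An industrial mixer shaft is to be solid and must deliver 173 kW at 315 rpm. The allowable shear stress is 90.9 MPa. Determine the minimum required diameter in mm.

ω = 2π·315/60 = 32.99 rad/s, so T = P/ω = 173×10³ / 32.99 = 5245 N·m.
For a solid shaft τ_max = 16T/(πd³), so d = (16T/(π τ_allow))^(1/3) = (16·5245/(π·9.09×10^7))^(1/3) = 0.06648 m.

66.5 mm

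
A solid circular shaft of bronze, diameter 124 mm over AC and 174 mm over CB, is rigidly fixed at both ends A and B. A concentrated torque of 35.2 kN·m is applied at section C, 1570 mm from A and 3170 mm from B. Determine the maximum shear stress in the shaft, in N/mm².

Compatibility: T_A·a/J_AC = T_B·b/J_CB with T_A + T_B = T₀.
J_AC = 2.32×10^-5 m⁴, J_CB = 9.00×10^-5 m⁴, so T_A = T₀·(J_AC/a)/((J_AC/a)+(J_CB/b)) = 12050 N·m, T_B = 23150 N·m.
τ in each portion: τ_AC = 3.22×10^7 Pa, τ_CB = 2.24×10^7 Pa; maximum is in AC.
τ_max = T_AC·r/J = 12050·0.0620/2.32×10^-5 = 3.220×10^7 Pa.

32.2 N/mm²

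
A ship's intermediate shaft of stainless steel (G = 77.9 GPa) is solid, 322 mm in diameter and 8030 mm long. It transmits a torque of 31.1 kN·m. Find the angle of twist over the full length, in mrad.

3.04 mrad

J = πd⁴/32 = π(0.322)⁴/32 = 1.055×10^-3 m⁴.
θ = T·L/(G·J) = 31100 × 8.03 / (77.9×10⁹ × 1.055×10^-3) = 3.037×10^-3 rad.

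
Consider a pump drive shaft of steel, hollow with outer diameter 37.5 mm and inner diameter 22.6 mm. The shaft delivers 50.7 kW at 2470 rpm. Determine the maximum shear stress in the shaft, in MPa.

21.8 MPa

ω = 2π·2470/60 = 258.7 rad/s, so T = P/ω = 50.7×10³ / 258.7 = 196.0 N·m.
J = π(d_o⁴ − d_i⁴)/32 = π(0.0375⁴ − 0.0226⁴)/32 = 1.685×10^-7 m⁴.
τ_max = T·r/J = 196.0 × 0.0187 / 1.685×10^-7 = 2.181×10^7 Pa.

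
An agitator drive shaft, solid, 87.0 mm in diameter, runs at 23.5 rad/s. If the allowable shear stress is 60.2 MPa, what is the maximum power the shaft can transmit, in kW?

183 kW

J = πd⁴/32 = π(0.0870)⁴/32 = 5.624×10^-6 m⁴.
T_max = τ_allow·J/r = 6.02×10^7 × 5.624×10^-6 / 0.0435 = 7784 N·m.
ω = 23.5 rad/s, so P_max = T_max·ω = 1.829×10^5 W.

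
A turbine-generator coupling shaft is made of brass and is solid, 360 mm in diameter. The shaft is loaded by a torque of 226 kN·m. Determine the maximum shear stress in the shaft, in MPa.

J = πd⁴/32 = π(0.360)⁴/32 = 1.649×10^-3 m⁴.
τ_max = T·r/J = 226000 × 0.180 / 1.649×10^-3 = 2.467×10^7 Pa.

24.7 MPa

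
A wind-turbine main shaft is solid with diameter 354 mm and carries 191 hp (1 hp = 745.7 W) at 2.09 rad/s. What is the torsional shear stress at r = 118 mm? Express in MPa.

ω = 2.09 rad/s, so T = P/ω = 191×745.7 / 2.090 = 68150 N·m.
J = πd⁴/32 = π(0.354)⁴/32 = 1.542×10^-3 m⁴.
Shear stress varies linearly with radius: τ = T·r/J = 68150 × 0.118 / 1.542×10^-3 = 5.216×10^6 Pa.

5.22 MPa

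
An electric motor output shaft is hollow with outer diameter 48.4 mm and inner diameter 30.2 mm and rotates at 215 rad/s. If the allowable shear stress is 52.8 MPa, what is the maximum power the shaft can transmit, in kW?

J = π(d_o⁴ − d_i⁴)/32 = π(0.0484⁴ − 0.0302⁴)/32 = 4.571×10^-7 m⁴.
T_max = τ_allow·J/r = 5.28×10^7 × 4.571×10^-7 / 0.0242 = 997.3 N·m.
ω = 215 rad/s, so P_max = T_max·ω = 2.144×10^5 W.

214 kW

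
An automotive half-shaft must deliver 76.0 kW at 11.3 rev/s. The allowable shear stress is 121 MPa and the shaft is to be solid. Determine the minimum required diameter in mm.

35.6 mm

ω = 2π·11.3 = 71.00 rad/s, so T = P/ω = 76.0×10³ / 71.00 = 1070 N·m.
For a solid shaft τ_max = 16T/(πd³), so d = (16T/(π τ_allow))^(1/3) = (16·1070/(π·1.21×10^8))^(1/3) = 0.03558 m.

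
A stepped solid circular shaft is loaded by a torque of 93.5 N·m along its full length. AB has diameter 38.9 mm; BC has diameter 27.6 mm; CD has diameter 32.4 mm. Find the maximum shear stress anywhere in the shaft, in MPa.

22.6 MPa

Under the same torque, τ_max = 16T/(πd³) is largest where d is smallest — segment BC (d = 27.6 mm).
τ_max = 16·93.50/(π·(0.0276)³) = 2.265×10^7 Pa.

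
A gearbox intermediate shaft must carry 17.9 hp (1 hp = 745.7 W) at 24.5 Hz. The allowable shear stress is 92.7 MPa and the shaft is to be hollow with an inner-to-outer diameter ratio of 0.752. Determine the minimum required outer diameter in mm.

ω = 2π·24.5 = 153.9 rad/s, so T = P/ω = 17.9×745.7 / 153.9 = 86.71 N·m.
For a hollow shaft with d_i/d_o = 0.752: τ_max = 16T/(π d_o³ (1−k⁴)), so d_o = [16T/(π τ_allow (1−k⁴))]^(1/3) = [16·86.71/(π·9.27×10^7·0.6802)]^(1/3) = 0.01913 m.

19.1 mm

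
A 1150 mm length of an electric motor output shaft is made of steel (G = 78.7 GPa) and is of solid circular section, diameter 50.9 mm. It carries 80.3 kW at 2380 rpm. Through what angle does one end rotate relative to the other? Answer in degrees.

0.409°

ω = 2π·2380/60 = 249.2 rad/s, so T = P/ω = 80.3×10³ / 249.2 = 322.2 N·m.
J = πd⁴/32 = π(0.0509)⁴/32 = 6.590×10^-7 m⁴.
θ = T·L/(G·J) = 322.2 × 1.15 / (78.7×10⁹ × 6.590×10^-7) = 7.144×10^-3 rad.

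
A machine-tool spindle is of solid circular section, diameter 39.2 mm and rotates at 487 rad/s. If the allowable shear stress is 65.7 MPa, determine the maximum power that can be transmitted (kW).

J = πd⁴/32 = π(0.0392)⁴/32 = 2.318×10^-7 m⁴.
T_max = τ_allow·J/r = 6.57×10^7 × 2.318×10^-7 / 0.0196 = 777.1 N·m.
ω = 487 rad/s, so P_max = T_max·ω = 3.784×10^5 W.

378 kW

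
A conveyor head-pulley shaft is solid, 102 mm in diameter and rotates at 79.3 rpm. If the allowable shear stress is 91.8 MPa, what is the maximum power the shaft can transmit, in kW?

J = πd⁴/32 = π(0.102)⁴/32 = 1.063×10^-5 m⁴.
T_max = τ_allow·J/r = 9.18×10^7 × 1.063×10^-5 / 0.0510 = 19130 N·m.
ω = 2π·79.3/60 = 8.304 rad/s, so P_max = T_max·ω = 1.588×10^5 W.

159 kW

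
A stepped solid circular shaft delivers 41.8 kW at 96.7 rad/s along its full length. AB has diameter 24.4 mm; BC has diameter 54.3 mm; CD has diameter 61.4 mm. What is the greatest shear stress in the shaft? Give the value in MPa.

152 MPa

ω = 96.7 rad/s, so T = P/ω = 41.8×10³ / 96.70 = 432.3 N·m.
Under the same torque, τ_max = 16T/(πd³) is largest where d is smallest — segment AB (d = 24.4 mm).
τ_max = 16·432.3/(π·(0.0244)³) = 1.515×10^8 Pa.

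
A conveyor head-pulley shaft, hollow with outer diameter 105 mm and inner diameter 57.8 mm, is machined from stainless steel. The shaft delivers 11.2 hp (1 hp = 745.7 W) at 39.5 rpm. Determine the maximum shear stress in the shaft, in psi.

ω = 2π·39.5/60 = 4.136 rad/s, so T = P/ω = 11.2×745.7 / 4.136 = 2019 N·m.
J = π(d_o⁴ − d_i⁴)/32 = π(0.105⁴ − 0.0578⁴)/32 = 1.084×10^-5 m⁴.
τ_max = T·r/J = 2019 × 0.0525 / 1.084×10^-5 = 9.781×10^6 Pa.

1420 psi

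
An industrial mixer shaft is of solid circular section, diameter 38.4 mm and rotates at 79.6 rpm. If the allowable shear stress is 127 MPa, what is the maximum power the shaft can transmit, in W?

J = πd⁴/32 = π(0.0384)⁴/32 = 2.135×10^-7 m⁴.
T_max = τ_allow·J/r = 1.27×10^8 × 2.135×10^-7 / 0.0192 = 1412 N·m.
ω = 2π·79.6/60 = 8.336 rad/s, so P_max = T_max·ω = 1.177×10^4 W.

11800 W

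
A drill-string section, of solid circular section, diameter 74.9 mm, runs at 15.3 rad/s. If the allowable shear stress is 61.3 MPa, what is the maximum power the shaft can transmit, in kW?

J = πd⁴/32 = π(0.0749)⁴/32 = 3.090×10^-6 m⁴.
T_max = τ_allow·J/r = 6.13×10^7 × 3.090×10^-6 / 0.0375 = 5057 N·m.
ω = 15.3 rad/s, so P_max = T_max·ω = 7.738×10^4 W.

77.4 kW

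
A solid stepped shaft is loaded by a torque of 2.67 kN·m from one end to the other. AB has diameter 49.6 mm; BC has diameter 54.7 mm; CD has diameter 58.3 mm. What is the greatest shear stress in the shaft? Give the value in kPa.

Under the same torque, τ_max = 16T/(πd³) is largest where d is smallest — segment AB (d = 49.6 mm).
τ_max = 16·2670/(π·(0.0496)³) = 1.114×10^8 Pa.

111000 kPa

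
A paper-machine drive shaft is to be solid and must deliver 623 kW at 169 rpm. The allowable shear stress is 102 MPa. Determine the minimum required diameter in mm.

ω = 2π·169/60 = 17.70 rad/s, so T = P/ω = 623×10³ / 17.70 = 35200 N·m.
For a solid shaft τ_max = 16T/(πd³), so d = (16T/(π τ_allow))^(1/3) = (16·35200/(π·1.02×10^8))^(1/3) = 0.1207 m.

121 mm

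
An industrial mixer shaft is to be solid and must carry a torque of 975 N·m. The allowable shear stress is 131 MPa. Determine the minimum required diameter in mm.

For a solid shaft τ_max = 16T/(πd³), so d = (16T/(π τ_allow))^(1/3) = (16·975.0/(π·1.31×10^8))^(1/3) = 0.03359 m.

33.6 mm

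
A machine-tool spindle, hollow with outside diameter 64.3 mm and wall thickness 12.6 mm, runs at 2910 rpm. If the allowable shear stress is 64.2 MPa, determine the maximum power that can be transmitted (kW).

882 kW

J = π(d_o⁴ − d_i⁴)/32 = π(0.0643⁴ − 0.0391⁴)/32 = 1.449×10^-6 m⁴.
T_max = τ_allow·J/r = 6.42×10^7 × 1.449×10^-6 / 0.0321 = 2893 N·m.
ω = 2π·2910/60 = 304.7 rad/s, so P_max = T_max·ω = 8.816×10^5 W.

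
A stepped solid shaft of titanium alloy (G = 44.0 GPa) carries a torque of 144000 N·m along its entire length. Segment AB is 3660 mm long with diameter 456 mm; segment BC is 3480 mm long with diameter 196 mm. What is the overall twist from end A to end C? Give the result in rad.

0.0814 rad

J_AB = π(0.456)⁴/32 = 4.24×10^-3 m⁴; J_BC = π(0.196)⁴/32 = 1.45×10^-4 m⁴.
θ = (T/G)·Σ L_i/J_i = (144000/44.0×10⁹)·(3.66/4.24×10^-3 + 3.48/1.45×10^-4) = 0.08143 rad.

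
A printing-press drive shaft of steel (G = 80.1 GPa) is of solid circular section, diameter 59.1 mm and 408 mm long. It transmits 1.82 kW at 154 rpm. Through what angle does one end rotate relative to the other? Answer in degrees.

ω = 2π·154/60 = 16.13 rad/s, so T = P/ω = 1.82×10³ / 16.13 = 112.9 N·m.
J = πd⁴/32 = π(0.0591)⁴/32 = 1.198×10^-6 m⁴.
θ = T·L/(G·J) = 112.9 × 0.408 / (80.1×10⁹ × 1.198×10^-6) = 4.800×10^-4 rad.

0.0275°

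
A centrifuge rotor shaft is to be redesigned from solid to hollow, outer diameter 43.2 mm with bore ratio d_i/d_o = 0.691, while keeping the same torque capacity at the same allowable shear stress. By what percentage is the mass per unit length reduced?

Equal τ_max and T ⇒ the solid shaft needs d_s³ = d_o³(1−k⁴), so d_s = 43.2·(1−0.691⁴)^(1/3) = 39.63 mm.
Area ratio A_h/A_s = d_o²(1−k²)/d_s² = (1−k²)/(1−k⁴)^(2/3) = 0.6209.
Mass saving = 1 − 0.6209 = 37.9 %.

37.9 %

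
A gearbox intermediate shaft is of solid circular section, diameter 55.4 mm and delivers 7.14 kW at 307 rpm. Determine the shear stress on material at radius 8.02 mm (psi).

279 psi

ω = 2π·307/60 = 32.15 rad/s, so T = P/ω = 7.14×10³ / 32.15 = 222.1 N·m.
J = πd⁴/32 = π(0.0554)⁴/32 = 9.248×10^-7 m⁴.
Shear stress varies linearly with radius: τ = T·r/J = 222.1 × 0.00802 / 9.248×10^-7 = 1.926×10^6 Pa.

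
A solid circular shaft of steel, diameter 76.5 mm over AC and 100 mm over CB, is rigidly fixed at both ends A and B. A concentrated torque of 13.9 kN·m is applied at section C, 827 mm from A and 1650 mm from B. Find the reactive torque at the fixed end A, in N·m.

5640 N·m

Compatibility: T_A·a/J_AC = T_B·b/J_CB with T_A + T_B = T₀.
J_AC = 3.36×10^-6 m⁴, J_CB = 9.82×10^-6 m⁴, so T_A = T₀·(J_AC/a)/((J_AC/a)+(J_CB/b)) = 5643 N·m, T_B = 8257 N·m.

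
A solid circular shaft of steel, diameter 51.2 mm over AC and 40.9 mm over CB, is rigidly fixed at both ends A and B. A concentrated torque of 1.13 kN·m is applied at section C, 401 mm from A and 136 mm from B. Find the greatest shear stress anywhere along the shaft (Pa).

4.59e7 Pa

Compatibility: T_A·a/J_AC = T_B·b/J_CB with T_A + T_B = T₀.
J_AC = 6.75×10^-7 m⁴, J_CB = 2.75×10^-7 m⁴, so T_A = T₀·(J_AC/a)/((J_AC/a)+(J_CB/b)) = 513.5 N·m, T_B = 616.5 N·m.
τ in each portion: τ_AC = 1.95×10^7 Pa, τ_CB = 4.59×10^7 Pa; maximum is in CB.
τ_max = T_CB·r/J = 616.5·0.0204/2.75×10^-7 = 4.589×10^7 Pa.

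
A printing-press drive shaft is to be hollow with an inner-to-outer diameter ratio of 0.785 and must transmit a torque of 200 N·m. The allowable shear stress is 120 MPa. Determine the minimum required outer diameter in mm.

For a hollow shaft with d_i/d_o = 0.785: τ_max = 16T/(π d_o³ (1−k⁴)), so d_o = [16T/(π τ_allow (1−k⁴))]^(1/3) = [16·200.0/(π·1.20×10^8·0.6203)]^(1/3) = 0.02392 m.

23.9 mm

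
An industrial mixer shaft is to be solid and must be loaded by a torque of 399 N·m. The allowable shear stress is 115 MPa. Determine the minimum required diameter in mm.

26.0 mm

For a solid shaft τ_max = 16T/(πd³), so d = (16T/(π τ_allow))^(1/3) = (16·399.0/(π·1.15×10^8))^(1/3) = 0.02605 m.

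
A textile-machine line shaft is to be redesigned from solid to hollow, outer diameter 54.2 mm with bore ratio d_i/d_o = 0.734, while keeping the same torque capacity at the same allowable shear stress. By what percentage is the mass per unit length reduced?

42.0 %

Equal τ_max and T ⇒ the solid shaft needs d_s³ = d_o³(1−k⁴), so d_s = 54.2·(1−0.734⁴)^(1/3) = 48.35 mm.
Area ratio A_h/A_s = d_o²(1−k²)/d_s² = (1−k²)/(1−k⁴)^(2/3) = 0.5797.
Mass saving = 1 − 0.5797 = 42.0 %.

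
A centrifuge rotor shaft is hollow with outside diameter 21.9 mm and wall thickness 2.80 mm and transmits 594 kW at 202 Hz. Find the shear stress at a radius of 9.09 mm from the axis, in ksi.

ω = 2π·202 = 1269 rad/s, so T = P/ω = 594×10³ / 1269 = 468.0 N·m.
J = π(d_o⁴ − d_i⁴)/32 = π(0.0219⁴ − 0.0163⁴)/32 = 1.565×10^-8 m⁴.
Shear stress varies linearly with radius: τ = T·r/J = 468.0 × 0.00909 / 1.565×10^-8 = 2.718×10^8 Pa.

39.4 ksi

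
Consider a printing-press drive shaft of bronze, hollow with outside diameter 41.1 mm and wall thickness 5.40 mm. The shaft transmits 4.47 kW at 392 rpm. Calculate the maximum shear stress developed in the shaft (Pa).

ω = 2π·392/60 = 41.05 rad/s, so T = P/ω = 4.47×10³ / 41.05 = 108.9 N·m.
J = π(d_o⁴ − d_i⁴)/32 = π(0.0411⁴ − 0.0303⁴)/32 = 1.974×10^-7 m⁴.
τ_max = T·r/J = 108.9 × 0.0206 / 1.974×10^-7 = 1.134×10^7 Pa.

1.13e7 Pa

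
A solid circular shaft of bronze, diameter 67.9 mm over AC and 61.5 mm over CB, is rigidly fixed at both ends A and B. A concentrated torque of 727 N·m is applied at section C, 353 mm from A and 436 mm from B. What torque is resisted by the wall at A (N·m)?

471 N·m

Compatibility: T_A·a/J_AC = T_B·b/J_CB with T_A + T_B = T₀.
J_AC = 2.09×10^-6 m⁴, J_CB = 1.40×10^-6 m⁴, so T_A = T₀·(J_AC/a)/((J_AC/a)+(J_CB/b)) = 470.6 N·m, T_B = 256.4 N·m.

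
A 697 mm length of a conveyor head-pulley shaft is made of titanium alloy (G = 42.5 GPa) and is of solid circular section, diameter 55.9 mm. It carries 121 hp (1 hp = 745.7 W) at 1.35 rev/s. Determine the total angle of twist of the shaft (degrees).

ω = 2π·1.35 = 8.482 rad/s, so T = P/ω = 121×745.7 / 8.482 = 10640 N·m.
J = πd⁴/32 = π(0.0559)⁴/32 = 9.586×10^-7 m⁴.
θ = T·L/(G·J) = 10640 × 0.697 / (42.5×10⁹ × 9.586×10^-7) = 0.1820 rad.

10.4°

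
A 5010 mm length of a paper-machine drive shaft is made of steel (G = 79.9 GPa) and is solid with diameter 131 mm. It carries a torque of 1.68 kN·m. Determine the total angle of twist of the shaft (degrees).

0.209°

J = πd⁴/32 = π(0.131)⁴/32 = 2.891×10^-5 m⁴.
θ = T·L/(G·J) = 1680 × 5.01 / (79.9×10⁹ × 2.891×10^-5) = 3.643×10^-3 rad.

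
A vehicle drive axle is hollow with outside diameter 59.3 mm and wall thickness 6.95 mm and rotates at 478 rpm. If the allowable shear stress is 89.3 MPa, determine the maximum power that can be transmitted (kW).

120 kW

J = π(d_o⁴ − d_i⁴)/32 = π(0.0593⁴ − 0.0454⁴)/32 = 7.969×10^-7 m⁴.
T_max = τ_allow·J/r = 8.93×10^7 × 7.969×10^-7 / 0.0296 = 2400 N·m.
ω = 2π·478/60 = 50.06 rad/s, so P_max = T_max·ω = 1.201×10^5 W.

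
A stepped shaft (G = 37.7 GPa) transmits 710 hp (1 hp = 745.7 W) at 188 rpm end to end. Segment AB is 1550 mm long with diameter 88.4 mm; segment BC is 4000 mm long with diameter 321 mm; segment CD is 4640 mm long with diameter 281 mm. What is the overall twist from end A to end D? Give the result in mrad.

ω = 2π·188/60 = 19.69 rad/s, so T = P/ω = 710×745.7 / 19.69 = 26890 N·m.
J_AB = π(0.0884)⁴/32 = 6.00×10^-6 m⁴; J_BC = π(0.321)⁴/32 = 1.04×10^-3 m⁴; J_CD = π(0.281)⁴/32 = 6.12×10^-4 m⁴.
θ = (T/G)·Σ L_i/J_i = (26890/37.7×10⁹)·(1.55/6.00×10^-6 + 4.00/1.04×10^-3 + 4.64/6.12×10^-4) = 0.1926 rad.

193 mrad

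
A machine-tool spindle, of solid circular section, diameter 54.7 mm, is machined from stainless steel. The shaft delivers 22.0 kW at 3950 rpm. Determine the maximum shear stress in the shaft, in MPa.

1.66 MPa

ω = 2π·3950/60 = 413.6 rad/s, so T = P/ω = 22.0×10³ / 413.6 = 53.19 N·m.
J = πd⁴/32 = π(0.0547)⁴/32 = 8.789×10^-7 m⁴.
τ_max = T·r/J = 53.19 × 0.0274 / 8.789×10^-7 = 1.655×10^6 Pa.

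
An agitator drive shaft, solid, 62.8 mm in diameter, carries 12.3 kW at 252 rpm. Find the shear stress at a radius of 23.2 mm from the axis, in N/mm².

7.08 N/mm²

ω = 2π·252/60 = 26.39 rad/s, so T = P/ω = 12.3×10³ / 26.39 = 466.1 N·m.
J = πd⁴/32 = π(0.0628)⁴/32 = 1.527×10^-6 m⁴.
Shear stress varies linearly with radius: τ = T·r/J = 466.1 × 0.0232 / 1.527×10^-6 = 7.082×10^6 Pa.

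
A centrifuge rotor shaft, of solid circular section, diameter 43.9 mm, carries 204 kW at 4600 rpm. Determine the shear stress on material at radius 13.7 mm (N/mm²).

ω = 2π·4600/60 = 481.7 rad/s, so T = P/ω = 204×10³ / 481.7 = 423.5 N·m.
J = πd⁴/32 = π(0.0439)⁴/32 = 3.646×10^-7 m⁴.
Shear stress varies linearly with radius: τ = T·r/J = 423.5 × 0.0137 / 3.646×10^-7 = 1.591×10^7 Pa.

15.9 N/mm²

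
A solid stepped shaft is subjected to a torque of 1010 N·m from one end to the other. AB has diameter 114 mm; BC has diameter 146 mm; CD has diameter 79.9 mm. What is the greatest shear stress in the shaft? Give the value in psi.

Under the same torque, τ_max = 16T/(πd³) is largest where d is smallest — segment CD (d = 79.9 mm).
τ_max = 16·1010/(π·(0.0799)³) = 1.008×10^7 Pa.

1460 psi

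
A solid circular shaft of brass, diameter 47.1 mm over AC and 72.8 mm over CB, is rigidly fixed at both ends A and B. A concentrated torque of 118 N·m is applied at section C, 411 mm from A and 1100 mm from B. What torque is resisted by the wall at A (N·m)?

Compatibility: T_A·a/J_AC = T_B·b/J_CB with T_A + T_B = T₀.
J_AC = 4.83×10^-7 m⁴, J_CB = 2.76×10^-6 m⁴, so T_A = T₀·(J_AC/a)/((J_AC/a)+(J_CB/b)) = 37.67 N·m, T_B = 80.33 N·m.

37.7 N·m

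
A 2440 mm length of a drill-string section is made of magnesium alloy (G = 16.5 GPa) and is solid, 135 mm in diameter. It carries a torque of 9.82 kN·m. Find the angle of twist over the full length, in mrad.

44.5 mrad

J = πd⁴/32 = π(0.135)⁴/32 = 3.261×10^-5 m⁴.
θ = T·L/(G·J) = 9820 × 2.44 / (16.5×10⁹ × 3.261×10^-5) = 0.04453 rad.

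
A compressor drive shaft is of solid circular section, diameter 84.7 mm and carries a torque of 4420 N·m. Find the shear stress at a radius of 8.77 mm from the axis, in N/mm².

J = πd⁴/32 = π(0.0847)⁴/32 = 5.053×10^-6 m⁴.
Shear stress varies linearly with radius: τ = T·r/J = 4420 × 0.00877 / 5.053×10^-6 = 7.672×10^6 Pa.

7.67 N/mm²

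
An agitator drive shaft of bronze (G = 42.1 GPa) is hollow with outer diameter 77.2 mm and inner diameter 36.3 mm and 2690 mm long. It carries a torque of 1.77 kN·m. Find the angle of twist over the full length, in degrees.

1.95°

J = π(d_o⁴ − d_i⁴)/32 = π(0.0772⁴ − 0.0363⁴)/32 = 3.317×10^-6 m⁴.
θ = T·L/(G·J) = 1770 × 2.69 / (42.1×10⁹ × 3.317×10^-6) = 0.03410 rad.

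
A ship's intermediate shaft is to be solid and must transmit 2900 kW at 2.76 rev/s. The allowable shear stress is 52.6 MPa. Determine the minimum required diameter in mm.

ω = 2π·2.76 = 17.34 rad/s, so T = P/ω = 2900×10³ / 17.34 = 167200 N·m.
For a solid shaft τ_max = 16T/(πd³), so d = (16T/(π τ_allow))^(1/3) = (16·167200/(π·5.26×10^7))^(1/3) = 0.2530 m.

253 mm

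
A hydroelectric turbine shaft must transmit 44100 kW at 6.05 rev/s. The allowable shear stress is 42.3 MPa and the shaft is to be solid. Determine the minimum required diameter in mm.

519 mm

ω = 2π·6.05 = 38.01 rad/s, so T = P/ω = 44100×10³ / 38.01 = 1.160e6 N·m.
For a solid shaft τ_max = 16T/(πd³), so d = (16T/(π τ_allow))^(1/3) = (16·1.160e6/(π·4.23×10^7))^(1/3) = 0.5189 m.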